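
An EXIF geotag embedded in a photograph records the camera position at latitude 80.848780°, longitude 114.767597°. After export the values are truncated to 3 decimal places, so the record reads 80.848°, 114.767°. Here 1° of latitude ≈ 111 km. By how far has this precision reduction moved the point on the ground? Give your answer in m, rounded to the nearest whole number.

87 m

The latitude changed by +0.000780° and the longitude by +0.000597°.
N–S: 0.000780° × 111000 m/° = 86.58 m.
E–W at 80.848°: 0.000597° × 111000 × cos 80.848° = 0.000597 × 111000 × 0.1591 ≈ 10.54 m.
Combined displacement = (86.58² + 10.54²)^½ ≈ 87.2192 m.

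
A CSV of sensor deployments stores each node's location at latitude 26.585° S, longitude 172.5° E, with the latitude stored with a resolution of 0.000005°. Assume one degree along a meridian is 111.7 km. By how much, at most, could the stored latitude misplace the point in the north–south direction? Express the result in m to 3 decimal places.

0.279 m

With a 0.000005° grid the true value lies within half a step, ±0.000005°/2 = ±2.5e-06°, of the stored one.
So the N–S error is at most 2.5e-06 × 111700 = 0.27925 m.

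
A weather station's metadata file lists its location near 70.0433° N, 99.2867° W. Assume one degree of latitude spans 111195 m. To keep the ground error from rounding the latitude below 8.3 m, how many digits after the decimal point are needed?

4

One degree of latitude covers 111195 m.
With N decimal places the half-ulp bound is 0.5·10⁻ᴺ°, or 0.5·10⁻ᴺ × 111195 m on the ground.
Need 0.5 × 111195 × 10⁻ᴺ ≤ 8.3 → 10⁻ᴺ ≤ 1.493e-04, so N ≥ 3.83.
At 3 places the error can reach 55.6 m, but 4 places keeps it to 5.56 m.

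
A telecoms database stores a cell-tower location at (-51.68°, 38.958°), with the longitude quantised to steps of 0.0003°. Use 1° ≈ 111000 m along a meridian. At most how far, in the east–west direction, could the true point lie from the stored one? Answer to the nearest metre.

10 metres

With a 0.0003° grid the true value lies within half a step, ±0.0003°/2 = ±0.00015°, of the stored one.
At latitude 51.68° a degree of longitude spans 111000 m × cos 51.68° = 111000 × 0.6201 ≈ 68825.9 m.
Maximum E–W displacement: 0.00015 × 68825.9 = 10.3239 m.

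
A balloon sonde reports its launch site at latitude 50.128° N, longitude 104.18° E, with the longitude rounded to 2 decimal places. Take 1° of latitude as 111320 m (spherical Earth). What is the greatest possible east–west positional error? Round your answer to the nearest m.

357 m

Rounding to 2 decimal places leaves the longitude within ±0.005° of the true value.
At latitude 50.128° a degree of longitude spans 111320 m × cos 50.128° = 111320 × 0.6411 ≈ 71364.4 m.
Maximum E–W displacement: 0.005 × 71364.4 = 356.822 m.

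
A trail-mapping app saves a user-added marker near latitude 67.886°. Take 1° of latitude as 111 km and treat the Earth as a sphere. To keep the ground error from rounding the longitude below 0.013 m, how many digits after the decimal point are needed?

At 67.886° one degree of longitude covers 111000 × cos 67.886° ≈ 111000 × 0.3765 ≈ 41786 m.
With N decimal places the half-ulp bound is 0.5·10⁻ᴺ°, or 0.5·10⁻ᴺ × 41786 m on the ground.
Setting 20893 × 10⁻ᴺ ≤ 0.013 gives 10ᴺ ≥ 1.607e+06, i.e. N ≥ 6.21.
At 6 places the error can reach 0.0209 m, but 7 places keeps it to 0.00209 m.

7 decimal places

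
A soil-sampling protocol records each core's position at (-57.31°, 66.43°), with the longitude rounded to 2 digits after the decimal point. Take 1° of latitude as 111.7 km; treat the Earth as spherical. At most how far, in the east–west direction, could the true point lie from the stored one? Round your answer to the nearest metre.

302 metres

Rounding to 2 decimal places leaves the longitude within ±0.005° of the true value.
Parallels shrink by cos φ, so at 57.31° a degree of longitude is 111700 × 0.5401 ≈ 60328.4 m.
East–west error: 0.005° × 60328.4 m/° ≈ 301.642 m.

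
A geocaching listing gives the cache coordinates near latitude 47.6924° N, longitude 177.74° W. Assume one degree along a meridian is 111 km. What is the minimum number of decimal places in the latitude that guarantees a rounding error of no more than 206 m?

3 decimal places

One degree of latitude covers 111000 m.
With N decimal places the half-ulp bound is 0.5·10⁻ᴺ°, or 0.5·10⁻ᴺ × 111000 m on the ground.
Need 0.5 × 111000 × 10⁻ᴺ ≤ 206 → 10⁻ᴺ ≤ 3.712e-03, so N ≥ 2.43.
At 2 places the error can reach 555 m, but 3 places keeps it to 55.5 m.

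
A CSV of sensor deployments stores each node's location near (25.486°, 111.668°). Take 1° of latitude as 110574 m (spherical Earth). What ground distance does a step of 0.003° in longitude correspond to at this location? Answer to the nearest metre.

299 metres

At 25.486° a degree of longitude is 110574 × cos 25.486° ≈ 99814.1 m, so 0.003° corresponds to 299.442 m.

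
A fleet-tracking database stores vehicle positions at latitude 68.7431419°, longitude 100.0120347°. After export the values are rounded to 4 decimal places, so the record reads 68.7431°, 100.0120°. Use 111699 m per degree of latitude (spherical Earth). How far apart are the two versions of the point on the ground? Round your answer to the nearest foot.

Δlat = 68.7431419 − 68.7431 = +0.0000419°; Δlon = 100.0120347 − 100.0120 = +0.0000347°.
North–south shift: 0.0000419 × 111699 = 4.68019 m.
East–west at this latitude: 0.0000347° × 111699 × cos 68.7431° ≈ 0.0000347 × 40496.5 = 1.40523 m.
Distance: √(4.68019² + 1.40523²) ≈ 4.8866 m.
Converting: 4.8866 m × 3.2808 ft/m ≈ 16.032 ft.

16 feet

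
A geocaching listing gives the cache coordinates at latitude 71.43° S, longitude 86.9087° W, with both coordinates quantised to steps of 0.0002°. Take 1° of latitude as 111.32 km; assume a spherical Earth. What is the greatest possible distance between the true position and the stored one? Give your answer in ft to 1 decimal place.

38.3 ft

With a 0.0002° grid the true value lies within half a step, ±0.0002°/2 = ±0.0001°, of the stored one.
Latitude error → 0.0001 × 111320 = 11.132 m along the meridian.
Longitude error → 0.0001 × 111320 × cos 71.43° = 0.0001 × 111320 × 0.3185 ≈ 3.54513 m.
Combining orthogonally: (11.132² + 3.54513²)^½ ≈ 11.6829 m.
In feet: 11.6829 m ÷ 0.3048 ≈ 38.33 ft.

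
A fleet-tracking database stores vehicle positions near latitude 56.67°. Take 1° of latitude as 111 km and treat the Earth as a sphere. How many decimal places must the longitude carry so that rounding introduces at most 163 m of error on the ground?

At 56.67° one degree of longitude covers 111000 × cos 56.67° ≈ 111000 × 0.5495 ≈ 60990.1 m.
With N decimal places the half-ulp bound is 0.5·10⁻ᴺ°, or 0.5·10⁻ᴺ × 60990.1 m on the ground.
Need 0.5 × 60990.1 × 10⁻ᴺ ≤ 163 → 10⁻ᴺ ≤ 5.345e-03, so N ≥ 2.27.
N = 2 would give 305 m (too coarse); N = 3 gives 30.5 m ≤ 163 m.

3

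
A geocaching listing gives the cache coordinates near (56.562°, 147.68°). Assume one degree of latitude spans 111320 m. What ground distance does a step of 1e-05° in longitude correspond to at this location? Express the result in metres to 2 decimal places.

One degree of longitude here spans 111320 × cos 56.562° = 111320 × 0.5510 ≈ 61341.1 m; 1e-05° of that is 0.613411 m.

0.61 metres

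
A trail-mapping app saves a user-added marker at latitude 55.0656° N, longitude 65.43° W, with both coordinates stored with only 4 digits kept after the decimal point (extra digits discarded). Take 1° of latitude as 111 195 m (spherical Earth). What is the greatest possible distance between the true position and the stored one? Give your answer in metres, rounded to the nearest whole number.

13 metres

Truncating at 4 decimal places can drop up to a full unit in the last place, so each coordinate may be off by as much as 0.0001°.
North–south component: 0.0001° × 111195 = 11.1195 m.
Longitude error → 0.0001 × 111195 × cos 55.0656° = 0.0001 × 111195 × 0.5726 ≈ 6.36745 m.
Combining orthogonally: (11.1195² + 6.36745²)^½ ≈ 12.8136 m.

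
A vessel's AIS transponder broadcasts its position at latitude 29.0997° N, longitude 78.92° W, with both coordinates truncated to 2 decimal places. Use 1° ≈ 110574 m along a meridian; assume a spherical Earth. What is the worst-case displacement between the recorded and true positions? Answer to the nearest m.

Truncating at 2 decimal places can drop up to a full unit in the last place, so each coordinate may be off by as much as 0.01°.
N–S: 0.01° × 110574 m/° = 1105.74 m.
E–W at 29.0997°: 0.01° × 110574 × cos 29.0997° = 0.01 × 110574 × 0.8738 ≈ 966.168 m.
Combining orthogonally: (1105.74² + 966.168²)^½ ≈ 1468.38 m.

1468 m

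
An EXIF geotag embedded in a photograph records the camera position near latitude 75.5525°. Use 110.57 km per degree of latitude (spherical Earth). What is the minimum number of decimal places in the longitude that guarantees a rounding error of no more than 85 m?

3 decimal places

At 75.5525° one degree of longitude covers 110570 × cos 75.5525° ≈ 110570 × 0.2495 ≈ 27586.4 m.
N decimal places → at most half a unit in the last place, 0.5 × 10⁻ᴺ° = 27586.4/2 × 10⁻ᴺ m.
Need 0.5 × 27586.4 × 10⁻ᴺ ≤ 85 → 10⁻ᴺ ≤ 6.162e-03, so N ≥ 2.21.
So 3 decimal places suffice (13.8 m); 2 would allow up to 138 m.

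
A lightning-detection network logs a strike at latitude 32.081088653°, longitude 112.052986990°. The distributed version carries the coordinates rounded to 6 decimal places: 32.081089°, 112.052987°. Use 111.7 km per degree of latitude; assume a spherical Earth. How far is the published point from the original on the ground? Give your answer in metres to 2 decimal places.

0.04 metres

The latitude changed by -0.000000347° and the longitude by -0.000000010°.
N–S: -0.000000347° × 111700 m/° = -0.0387599 m.
East–west at this latitude: -0.000000010° × 111700 × cos 32.0811° ≈ -0.000000010 × 94643.1 = -0.000946432 m.
Combined displacement = (0.0387599² + 0.000946432²)^½ ≈ 0.0387715 m.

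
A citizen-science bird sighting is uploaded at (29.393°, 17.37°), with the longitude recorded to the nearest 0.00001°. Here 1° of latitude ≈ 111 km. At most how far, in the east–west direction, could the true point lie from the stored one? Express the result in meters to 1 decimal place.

0.5 meters

Rounding to 5 decimal places leaves the longitude within ±5e-06° of the true value.
Parallels shrink by cos φ, so at 29.393° a degree of longitude is 111000 × 0.8713 ≈ 96711.4 m.
East–west error: 5e-06° × 96711.4 m/° ≈ 0.483557 m.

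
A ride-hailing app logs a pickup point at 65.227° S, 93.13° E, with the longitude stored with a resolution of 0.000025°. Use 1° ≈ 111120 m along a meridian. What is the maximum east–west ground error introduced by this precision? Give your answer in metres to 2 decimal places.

0.58 metres

With a 0.000025° grid the true value lies within half a step, ±0.000025°/2 = ±1.25e-05°, of the stored one.
One degree of longitude at 65.227° is 111120 × cos 65.227° ≈ 111120 × 0.4190 = 46562 m.
So at most 1.25e-05° × 46562 ≈ 0.582025 m east–west.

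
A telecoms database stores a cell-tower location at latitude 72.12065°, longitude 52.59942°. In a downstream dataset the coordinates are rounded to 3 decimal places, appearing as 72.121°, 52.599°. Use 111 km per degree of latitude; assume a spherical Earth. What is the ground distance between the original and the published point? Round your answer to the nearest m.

The latitude changed by -0.00035° and the longitude by +0.00042°.
North–south shift: -0.00035 × 111000 = -38.85 m.
East–west at this latitude: 0.00042° × 111000 × cos 72.121° ≈ 0.00042 × 34077.9 = 14.3127 m.
Hypotenuse of the two orthogonal shifts: √(38.85² + 14.3127²) = 41.4026 m.

41 m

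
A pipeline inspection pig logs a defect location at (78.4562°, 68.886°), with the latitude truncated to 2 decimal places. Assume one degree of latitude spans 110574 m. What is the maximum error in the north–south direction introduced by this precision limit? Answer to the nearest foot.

3628 feet

Truncating at 2 decimal places can drop up to a full unit in the last place, so the latitude may be off by as much as 0.01°.
Along the meridian that is 0.01° × 110574 m/° = 1105.74 m.
In feet: 1105.74 m ÷ 0.3048 ≈ 3627.8 ft.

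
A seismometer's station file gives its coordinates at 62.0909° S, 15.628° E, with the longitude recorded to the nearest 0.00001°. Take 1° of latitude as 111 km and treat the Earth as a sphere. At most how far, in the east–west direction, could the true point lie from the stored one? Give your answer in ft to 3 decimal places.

0.852 ft

Rounding to 5 decimal places leaves the longitude within ±5e-06° of the true value.
At latitude 62.0909° a degree of longitude spans 111000 m × cos 62.0909° = 111000 × 0.4681 ≈ 51955.8 m.
So at most 5e-06° × 51955.8 ≈ 0.259779 m east–west.
Converting: 0.259779 m × 3.2808 ft/m ≈ 0.85229 ft.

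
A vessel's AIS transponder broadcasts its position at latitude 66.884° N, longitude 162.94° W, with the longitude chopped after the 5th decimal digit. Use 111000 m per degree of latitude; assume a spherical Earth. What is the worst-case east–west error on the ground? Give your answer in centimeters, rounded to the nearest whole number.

44 centimeters

Truncating at 5 decimal places can drop up to a full unit in the last place, so the longitude may be off by as much as 1e-05°.
One degree of longitude at 66.884° is 111000 × cos 66.884° ≈ 111000 × 0.3926 = 43577.9 m.
Maximum E–W displacement: 1e-05 × 43577.9 = 0.435779 m.
That is 0.435779 m = 43.578 cm.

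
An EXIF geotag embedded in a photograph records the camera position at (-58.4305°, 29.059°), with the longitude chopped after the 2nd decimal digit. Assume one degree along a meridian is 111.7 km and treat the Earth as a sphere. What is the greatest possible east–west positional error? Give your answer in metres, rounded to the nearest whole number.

585 metres

Truncating at 2 decimal places can drop up to a full unit in the last place, so the longitude may be off by as much as 0.01°.
At latitude 58.4305° a degree of longitude spans 111700 m × cos 58.4305° = 111700 × 0.5235 ≈ 58478.6 m.
Maximum E–W displacement: 0.01 × 58478.6 = 584.786 m.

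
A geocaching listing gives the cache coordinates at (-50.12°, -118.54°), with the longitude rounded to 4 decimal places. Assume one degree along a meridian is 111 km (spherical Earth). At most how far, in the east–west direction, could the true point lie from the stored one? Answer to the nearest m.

Rounding to 4 decimal places leaves the longitude within ±5e-05° of the true value.
At latitude 50.12° a degree of longitude spans 111000 m × cos 50.12° = 111000 × 0.6412 ≈ 71171.2 m.
So at most 5e-05° × 71171.2 ≈ 3.55856 m east–west.

4 m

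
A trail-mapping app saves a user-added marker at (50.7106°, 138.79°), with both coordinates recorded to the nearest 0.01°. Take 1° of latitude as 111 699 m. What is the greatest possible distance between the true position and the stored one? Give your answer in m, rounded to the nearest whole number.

661 m

Rounding to 2 decimal places leaves each coordinate within ±0.005° of the true value.
N–S: 0.005° × 111699 m/° = 558.495 m.
Longitude error → 0.005 × 111699 × cos 50.7106° = 0.005 × 111699 × 0.6332 ≈ 353.66 m.
The two errors are perpendicular, so the maximum displacement is √(558.495² + 353.66²) ≈ 661.054 m.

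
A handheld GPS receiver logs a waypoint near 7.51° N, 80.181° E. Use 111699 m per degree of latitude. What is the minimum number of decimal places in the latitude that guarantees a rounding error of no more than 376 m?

3 decimal places

One degree of latitude covers 111699 m.
Rounding to N decimal places gives at most 0.5 × 10⁻ᴺ degrees of error, i.e. 0.5 × 10⁻ᴺ × 111699 m.
Need 0.5 × 111699 × 10⁻ᴺ ≤ 376 → 10⁻ᴺ ≤ 6.732e-03, so N ≥ 2.17.
At 2 places the error can reach 558 m, but 3 places keeps it to 55.8 m.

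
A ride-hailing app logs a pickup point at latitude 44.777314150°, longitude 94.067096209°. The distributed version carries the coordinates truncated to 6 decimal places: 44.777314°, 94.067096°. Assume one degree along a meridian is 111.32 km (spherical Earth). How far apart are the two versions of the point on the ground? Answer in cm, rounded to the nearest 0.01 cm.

2.35 cm

The latitude changed by +0.000000150° and the longitude by +0.000000209°.
North–south shift: 0.000000150 × 111320 = 0.016698 m.
East–west at this latitude: 0.000000209° × 111320 × cos 44.7773° ≈ 0.000000209 × 79020.5 = 0.0165153 m.
Distance: √(0.016698² + 0.0165153²) ≈ 0.0234857 m.
That is 0.0234857 m = 2.3486 cm.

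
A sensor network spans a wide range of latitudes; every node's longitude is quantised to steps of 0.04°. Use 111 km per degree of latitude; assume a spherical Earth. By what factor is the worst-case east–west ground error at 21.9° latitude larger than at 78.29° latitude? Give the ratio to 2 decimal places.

With a 0.04° grid the true value lies within half a step, ±0.04°/2 = ±0.02°, of the stored one.
Error at 21.9° = 0.02° × 111000 × cos 21.9° ≈ 2220 × 0.9278 = 2059.8 m.
At 78.29°: 0.02° × 111000 × cos 78.29° = 0.02 × 111000 × 0.2030 ≈ 450.57 m.
The ratio reduces to cos 21.9° / cos 78.29° = 0.9278/0.2030 ≈ 4.5716.

4.57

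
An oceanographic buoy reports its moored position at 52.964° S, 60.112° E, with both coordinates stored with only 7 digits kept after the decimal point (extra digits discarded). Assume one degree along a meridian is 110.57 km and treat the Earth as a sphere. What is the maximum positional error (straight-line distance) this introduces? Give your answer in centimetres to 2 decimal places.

1.29 centimetres

Truncating at 7 decimal places can drop up to a full unit in the last place, so each coordinate may be off by as much as 1e-07°.
Latitude error → 1e-07 × 110570 = 0.011057 m along the meridian.
East–west component at 52.964°: 1e-07° × 110570 × cos 52.964° ≈ 1e-07 × 66598.2 ≈ 0.00665982 m.
The two errors are perpendicular, so the maximum displacement is √(0.011057² + 0.00665982²) ≈ 0.0129078 m.
That is 0.0129078 m = 1.2908 cm.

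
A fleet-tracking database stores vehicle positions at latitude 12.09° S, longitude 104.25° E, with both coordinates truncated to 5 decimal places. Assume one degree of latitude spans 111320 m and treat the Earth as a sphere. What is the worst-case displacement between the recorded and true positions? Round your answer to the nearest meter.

2 meters

Truncating at 5 decimal places can drop up to a full unit in the last place, so each coordinate may be off by as much as 1e-05°.
North–south component: 1e-05° × 111320 = 1.1132 m.
Longitude error → 1e-05 × 111320 × cos 12.09° = 1e-05 × 111320 × 0.9778 ≈ 1.08851 m.
Combining orthogonally: (1.1132² + 1.08851²)^½ ≈ 1.55694 m.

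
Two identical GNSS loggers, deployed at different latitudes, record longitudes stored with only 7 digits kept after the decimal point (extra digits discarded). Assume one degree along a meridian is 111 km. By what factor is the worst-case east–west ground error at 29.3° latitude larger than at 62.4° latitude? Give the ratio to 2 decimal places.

1.88

Truncating at 7 decimal places can drop up to a full unit in the last place, so the longitude may be off by as much as 1e-07°.
At 29.3°: 1e-07° × 111000 × cos 29.3° = 1e-07 × 111000 × 0.8721 ≈ 0.00968 m.
Error at 62.4° = 1e-07° × 111000 × cos 62.4° ≈ 0.0111 × 0.4633 = 0.0051426 m.
The ratio reduces to cos 29.3° / cos 62.4° = 0.8721/0.4633 ≈ 1.8823.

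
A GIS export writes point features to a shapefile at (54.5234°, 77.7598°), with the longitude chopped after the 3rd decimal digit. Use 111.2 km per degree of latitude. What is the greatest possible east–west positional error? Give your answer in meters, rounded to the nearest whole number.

Truncating at 3 decimal places can drop up to a full unit in the last place, so the longitude may be off by as much as 0.001°.
One degree of longitude at 54.5234° is 111200 × cos 54.5234° ≈ 111200 × 0.5804 = 64537.2 m.
So at most 0.001° × 64537.2 ≈ 64.5372 m east–west.

65 meters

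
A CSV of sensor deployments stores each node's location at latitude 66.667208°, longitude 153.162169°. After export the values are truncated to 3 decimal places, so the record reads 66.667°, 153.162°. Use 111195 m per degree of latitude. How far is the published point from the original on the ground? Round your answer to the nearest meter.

24 meters

The latitude changed by +0.000208° and the longitude by +0.000169°.
N–S: 0.000208° × 111195 m/° = 23.1286 m.
E–W at 66.667°: 0.000169° × 111195 × cos 66.667° = 0.000169 × 111195 × 0.3961 ≈ 7.44301 m.
Combined displacement = (23.1286² + 7.44301²)^½ ≈ 24.2967 m.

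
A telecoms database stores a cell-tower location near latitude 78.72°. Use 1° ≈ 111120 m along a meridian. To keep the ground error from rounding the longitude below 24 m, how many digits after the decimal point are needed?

At 78.72° one degree of longitude covers 111120 × cos 78.72° ≈ 111120 × 0.1956 ≈ 21735.5 m.
N decimal places → at most half a unit in the last place, 0.5 × 10⁻ᴺ° = 21735.5/2 × 10⁻ᴺ m.
Need 0.5 × 21735.5 × 10⁻ᴺ ≤ 24 → 10⁻ᴺ ≤ 2.208e-03, so N ≥ 2.66.
At 2 places the error can reach 109 m, but 3 places keeps it to 10.9 m.

3 decimal places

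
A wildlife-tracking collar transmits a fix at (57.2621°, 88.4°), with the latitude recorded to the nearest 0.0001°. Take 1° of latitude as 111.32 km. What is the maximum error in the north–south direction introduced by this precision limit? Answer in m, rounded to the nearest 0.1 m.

Rounding to 4 decimal places leaves the latitude within ±5e-05° of the true value.
Along the meridian that is 5e-05° × 111320 m/° = 5.566 m.

5.6 m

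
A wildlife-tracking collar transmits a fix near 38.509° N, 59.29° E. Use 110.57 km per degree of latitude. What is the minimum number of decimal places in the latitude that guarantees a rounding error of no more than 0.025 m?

One degree of latitude covers 110570 m.
With N decimal places the half-ulp bound is 0.5·10⁻ᴺ°, or 0.5·10⁻ᴺ × 110570 m on the ground.
Need 0.5 × 110570 × 10⁻ᴺ ≤ 0.025 → 10⁻ᴺ ≤ 4.522e-07, so N ≥ 6.34.
At 6 places the error can reach 0.0553 m, but 7 places keeps it to 0.00553 m.

7 decimal places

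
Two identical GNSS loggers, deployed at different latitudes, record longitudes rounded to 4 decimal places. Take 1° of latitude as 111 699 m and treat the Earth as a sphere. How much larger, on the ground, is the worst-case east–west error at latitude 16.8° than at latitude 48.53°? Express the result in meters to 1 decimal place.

1.6 meters

Rounding to 4 decimal places leaves the longitude within ±5e-05° of the true value.
Error at 16.8° = 5e-05° × 111699 × cos 16.8° ≈ 5.585 × 0.9573 = 5.3466 m.
At 48.53°: 5e-05° × 111699 × cos 48.53° = 5e-05 × 111699 × 0.6622 ≈ 3.6985 m.
So the lower-latitude error exceeds the higher by 5.3466 − 3.6985 = 1.6481 m.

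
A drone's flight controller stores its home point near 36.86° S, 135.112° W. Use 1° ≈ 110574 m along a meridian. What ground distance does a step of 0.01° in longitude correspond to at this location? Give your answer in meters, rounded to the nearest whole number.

0.01° of longitude at 36.86° is 0.01 × 110574 × cos 36.86° ≈ 0.01 × 88470.7 = 884.707 m.

885 meters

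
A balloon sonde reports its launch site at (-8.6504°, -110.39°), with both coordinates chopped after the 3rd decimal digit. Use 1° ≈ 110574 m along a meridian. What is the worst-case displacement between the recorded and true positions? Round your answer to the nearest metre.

155 metres

Truncating at 3 decimal places can drop up to a full unit in the last place, so each coordinate may be off by as much as 0.001°.
North–south component: 0.001° × 110574 = 110.574 m.
E–W at 8.6504°: 0.001° × 110574 × cos 8.6504° = 0.001 × 110574 × 0.9886 ≈ 109.316 m.
Combining orthogonally: (110.574² + 109.316²)^½ ≈ 155.488 m.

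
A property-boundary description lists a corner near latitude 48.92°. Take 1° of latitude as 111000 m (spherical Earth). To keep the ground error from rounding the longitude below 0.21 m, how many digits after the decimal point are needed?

6 decimal places

At 48.92° one degree of longitude covers 111000 × cos 48.92° ≈ 111000 × 0.6571 ≈ 72939.5 m.
Rounding to N decimal places gives at most 0.5 × 10⁻ᴺ degrees of error, i.e. 0.5 × 10⁻ᴺ × 72939.5 m.
Need 0.5 × 72939.5 × 10⁻ᴺ ≤ 0.21 → 10⁻ᴺ ≤ 5.758e-06, so N ≥ 5.24.
N = 5 would give 0.365 m (too coarse); N = 6 gives 0.0365 m ≤ 0.21 m.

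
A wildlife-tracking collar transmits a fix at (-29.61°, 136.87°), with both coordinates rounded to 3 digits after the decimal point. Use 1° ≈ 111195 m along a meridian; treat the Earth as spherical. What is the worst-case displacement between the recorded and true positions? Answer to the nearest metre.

74 metres

Rounding to 3 decimal places leaves each coordinate within ±0.0005° of the true value.
Latitude error → 0.0005 × 111195 = 55.5975 m along the meridian.
E–W at 29.61°: 0.0005° × 111195 × cos 29.61° = 0.0005 × 111195 × 0.8694 ≈ 48.337 m.
Combining orthogonally: (55.5975² + 48.337²)^½ ≈ 73.6719 m.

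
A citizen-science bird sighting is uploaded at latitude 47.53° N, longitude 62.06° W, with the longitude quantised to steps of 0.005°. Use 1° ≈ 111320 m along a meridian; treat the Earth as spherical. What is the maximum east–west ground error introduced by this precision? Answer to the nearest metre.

With a 0.005° grid the true value lies within half a step, ±0.005°/2 = ±0.0025°, of the stored one.
Parallels shrink by cos φ, so at 47.53° a degree of longitude is 111320 × 0.6752 ≈ 75163.7 m.
So at most 0.0025° × 75163.7 ≈ 187.909 m east–west.

188 metres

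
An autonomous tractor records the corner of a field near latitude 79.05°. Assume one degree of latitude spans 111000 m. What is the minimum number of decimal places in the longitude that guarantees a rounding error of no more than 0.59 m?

5

At 79.05° one degree of longitude covers 111000 × cos 79.05° ≈ 111000 × 0.1900 ≈ 21084.7 m.
With N decimal places the half-ulp bound is 0.5·10⁻ᴺ°, or 0.5·10⁻ᴺ × 21084.7 m on the ground.
Need 0.5 × 21084.7 × 10⁻ᴺ ≤ 0.59 → 10⁻ᴺ ≤ 5.596e-05, so N ≥ 4.25.
N = 4 would give 1.05 m (too coarse); N = 5 gives 0.105 m ≤ 0.59 m.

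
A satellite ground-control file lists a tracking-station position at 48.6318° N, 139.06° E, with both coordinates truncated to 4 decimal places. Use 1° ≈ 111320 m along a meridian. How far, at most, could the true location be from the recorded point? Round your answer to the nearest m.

13 m

Truncating at 4 decimal places can drop up to a full unit in the last place, so each coordinate may be off by as much as 0.0001°.
Latitude error → 0.0001 × 111320 = 11.132 m along the meridian.
East–west component at 48.6318°: 0.0001° × 111320 × cos 48.6318° ≈ 0.0001 × 73570.9 ≈ 7.35709 m.
Worst case both components are at the extreme and orthogonal: √(11.132² + 7.35709²) ≈ 13.3435 m.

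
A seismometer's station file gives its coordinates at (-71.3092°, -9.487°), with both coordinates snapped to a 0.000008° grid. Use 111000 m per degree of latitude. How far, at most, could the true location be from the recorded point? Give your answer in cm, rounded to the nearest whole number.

With a 0.000008° grid the true value lies within half a step, ±0.000008°/2 = ±4e-06°, of the stored one.
N–S: 4e-06° × 111000 m/° = 0.444 m.
E–W at 71.3092°: 4e-06° × 111000 × cos 71.3092° = 4e-06 × 111000 × 0.3205 ≈ 0.142285 m.
Combining orthogonally: (0.444² + 0.142285²)^½ ≈ 0.466241 m.
That is 0.466241 m = 46.624 cm.

47 cm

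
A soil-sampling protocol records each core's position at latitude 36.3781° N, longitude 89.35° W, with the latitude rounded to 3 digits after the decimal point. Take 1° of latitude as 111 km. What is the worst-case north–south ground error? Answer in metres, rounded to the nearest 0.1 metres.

55.5 metres

Rounding to 3 decimal places leaves the latitude within ±0.0005° of the true value.
So the N–S error is at most 0.0005 × 111000 = 55.5 m.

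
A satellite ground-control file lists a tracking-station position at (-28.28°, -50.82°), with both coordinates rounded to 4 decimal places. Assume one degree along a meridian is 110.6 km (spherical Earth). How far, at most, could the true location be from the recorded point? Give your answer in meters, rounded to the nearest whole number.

Rounding to 4 decimal places leaves each coordinate within ±5e-05° of the true value.
Latitude error → 5e-05 × 110600 = 5.53 m along the meridian.
Longitude error → 5e-05 × 110600 × cos 28.28° = 5e-05 × 110600 × 0.8806 ≈ 4.86995 m.
The two errors are perpendicular, so the maximum displacement is √(5.53² + 4.86995²) ≈ 7.36867 m.

7 meters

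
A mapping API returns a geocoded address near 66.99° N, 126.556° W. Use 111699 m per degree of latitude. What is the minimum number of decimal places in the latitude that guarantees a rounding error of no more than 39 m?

4 decimal places

One degree of latitude covers 111699 m.
N decimal places → at most half a unit in the last place, 0.5 × 10⁻ᴺ° = 111699/2 × 10⁻ᴺ m.
Setting 55849.5 × 10⁻ᴺ ≤ 39 gives 10ᴺ ≥ 1432, i.e. N ≥ 3.16.
So 4 decimal places suffice (5.58 m); 3 would allow up to 55.8 m.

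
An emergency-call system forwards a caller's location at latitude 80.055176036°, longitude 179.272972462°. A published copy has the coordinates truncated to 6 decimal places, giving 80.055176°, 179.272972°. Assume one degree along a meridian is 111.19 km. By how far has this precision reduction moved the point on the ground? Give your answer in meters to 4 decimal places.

Δlat = 80.055176036 − 80.055176 = +0.000000036°; Δlon = 179.272972462 − 179.272972 = +0.000000462°.
North–south shift: 0.000000036 × 111190 = 0.00400284 m.
E–W at 80.0552°: 0.000000462° × 111190 × cos 80.0552° = 0.000000462 × 111190 × 0.1727 ≈ 0.00887155 m.
Combined displacement = (0.00400284² + 0.00887155²)^½ ≈ 0.00973278 m.

0.0097 meters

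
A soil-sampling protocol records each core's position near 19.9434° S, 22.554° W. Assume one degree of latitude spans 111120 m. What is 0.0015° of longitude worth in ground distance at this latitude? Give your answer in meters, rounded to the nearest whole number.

157 meters

0.0015° of longitude at 19.9434° is 0.0015 × 111120 × cos 19.9434° ≈ 0.0015 × 104456 = 156.684 m.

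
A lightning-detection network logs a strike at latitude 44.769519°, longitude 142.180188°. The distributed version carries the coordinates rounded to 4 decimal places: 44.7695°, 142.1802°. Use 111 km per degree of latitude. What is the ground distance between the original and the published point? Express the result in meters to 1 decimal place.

The latitude changed by +0.000019° and the longitude by -0.000012°.
N–S: 0.000019° × 111000 m/° = 2.109 m.
E–W at 44.7695°: -0.000012° × 111000 × cos 44.7695° = -0.000012 × 111000 × 0.7099 ≈ -0.945648 m.
Hypotenuse of the two orthogonal shifts: √(2.109² + 0.945648²) = 2.3113 m.

2.3 meters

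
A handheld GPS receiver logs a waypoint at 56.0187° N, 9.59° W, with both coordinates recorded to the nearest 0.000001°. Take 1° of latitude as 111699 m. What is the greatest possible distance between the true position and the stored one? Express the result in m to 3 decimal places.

0.064 m

Rounding to 6 decimal places leaves each coordinate within ±5e-07° of the true value.
North–south component: 5e-07° × 111699 = 0.0558495 m.
East–west component at 56.0187°: 5e-07° × 111699 × cos 56.0187° ≈ 5e-07 × 62431.1 ≈ 0.0312155 m.
The two errors are perpendicular, so the maximum displacement is √(0.0558495² + 0.0312155²) ≈ 0.0639811 m.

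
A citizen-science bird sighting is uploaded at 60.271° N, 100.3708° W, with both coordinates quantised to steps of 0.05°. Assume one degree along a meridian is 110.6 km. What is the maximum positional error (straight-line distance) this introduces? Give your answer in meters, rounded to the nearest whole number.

3086 meters

With a 0.05° grid the true value lies within half a step, ±0.05°/2 = ±0.025°, of the stored one.
Latitude error → 0.025 × 110600 = 2765 m along the meridian.
Longitude error → 0.025 × 110600 × cos 60.271° = 0.025 × 110600 × 0.4959 ≈ 1371.16 m.
The two errors are perpendicular, so the maximum displacement is √(2765² + 1371.16²) ≈ 3086.31 m.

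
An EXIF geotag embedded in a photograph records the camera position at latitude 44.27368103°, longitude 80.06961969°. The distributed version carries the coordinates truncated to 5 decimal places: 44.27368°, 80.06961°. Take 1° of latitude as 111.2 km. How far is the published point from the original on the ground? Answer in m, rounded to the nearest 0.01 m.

0.78 m

The latitude changed by +0.00000103° and the longitude by +0.00000969°.
N–S: 0.00000103° × 111200 m/° = 0.114536 m.
East–west at this latitude: 0.00000969° × 111200 × cos 44.2737° ≈ 0.00000969 × 79620.7 = 0.771525 m.
Hypotenuse of the two orthogonal shifts: √(0.114536² + 0.771525²) = 0.77998 m.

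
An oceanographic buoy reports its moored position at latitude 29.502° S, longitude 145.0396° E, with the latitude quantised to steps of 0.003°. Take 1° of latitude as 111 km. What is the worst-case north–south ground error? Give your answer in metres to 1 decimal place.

With a 0.003° grid the true value lies within half a step, ±0.003°/2 = ±0.0015°, of the stored one.
So the N–S error is at most 0.0015 × 111000 = 166.5 m.

166.5 metres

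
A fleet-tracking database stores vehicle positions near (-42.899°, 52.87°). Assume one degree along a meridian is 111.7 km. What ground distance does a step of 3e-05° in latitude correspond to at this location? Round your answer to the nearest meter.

3 meters

Along a meridian 3e-05° is 3e-05 × 111700 = 3.351 m.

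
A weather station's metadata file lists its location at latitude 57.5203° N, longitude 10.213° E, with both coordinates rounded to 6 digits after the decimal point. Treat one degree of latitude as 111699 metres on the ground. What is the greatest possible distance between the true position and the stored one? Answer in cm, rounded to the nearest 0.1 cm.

Rounding to 6 decimal places leaves each coordinate within ±5e-07° of the true value.
Latitude error → 5e-07 × 111699 = 0.0558495 m along the meridian.
E–W at 57.5203°: 5e-07° × 111699 × cos 57.5203° = 5e-07 × 111699 × 0.5370 ≈ 0.0299912 m.
Worst case both components are at the extreme and orthogonal: √(0.0558495² + 0.0299912²) ≈ 0.0633927 m.
That is 0.0633927 m = 6.3393 cm.

6.3 cm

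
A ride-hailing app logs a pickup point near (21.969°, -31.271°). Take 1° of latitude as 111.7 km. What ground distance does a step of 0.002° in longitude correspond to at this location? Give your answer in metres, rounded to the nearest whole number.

One degree of longitude here spans 111700 × cos 21.969° = 111700 × 0.9274 ≈ 103589 m; 0.002° of that is 207.178 m.

207 metres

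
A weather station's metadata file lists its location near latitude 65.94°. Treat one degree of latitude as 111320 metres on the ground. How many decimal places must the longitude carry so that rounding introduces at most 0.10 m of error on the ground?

6 decimal places

At 65.94° one degree of longitude covers 111320 × cos 65.94° ≈ 111320 × 0.4077 ≈ 45384.4 m.
With N decimal places the half-ulp bound is 0.5·10⁻ᴺ°, or 0.5·10⁻ᴺ × 45384.4 m on the ground.
Setting 22692.2 × 10⁻ᴺ ≤ 0.10 gives 10ᴺ ≥ 2.269e+05, i.e. N ≥ 5.36.
N = 5 would give 0.227 m (too coarse); N = 6 gives 0.0227 m ≤ 0.10 m.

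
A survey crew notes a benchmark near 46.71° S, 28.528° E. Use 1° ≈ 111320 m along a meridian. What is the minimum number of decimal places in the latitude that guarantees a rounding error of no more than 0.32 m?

One degree of latitude covers 111320 m.
Rounding to N decimal places gives at most 0.5 × 10⁻ᴺ degrees of error, i.e. 0.5 × 10⁻ᴺ × 111320 m.
Need 0.5 × 111320 × 10⁻ᴺ ≤ 0.32 → 10⁻ᴺ ≤ 5.749e-06, so N ≥ 5.24.
At 5 places the error can reach 0.557 m, but 6 places keeps it to 0.0557 m.

6 decimal places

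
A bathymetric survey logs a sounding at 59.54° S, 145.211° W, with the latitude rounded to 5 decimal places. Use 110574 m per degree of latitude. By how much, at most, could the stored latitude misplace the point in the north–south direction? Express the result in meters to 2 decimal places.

0.55 meters

Rounding to 5 decimal places leaves the latitude within ±5e-06° of the true value.
North–south distance: 5e-06° × 110574 m/° = 0.55287 m.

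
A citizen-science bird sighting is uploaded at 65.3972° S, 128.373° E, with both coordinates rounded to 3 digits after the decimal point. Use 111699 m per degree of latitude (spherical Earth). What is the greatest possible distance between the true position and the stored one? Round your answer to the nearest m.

Rounding to 3 decimal places leaves each coordinate within ±0.0005° of the true value.
North–south component: 0.0005° × 111699 = 55.8495 m.
Longitude error → 0.0005 × 111699 × cos 65.3972° = 0.0005 × 111699 × 0.4163 ≈ 23.2516 m.
The two errors are perpendicular, so the maximum displacement is √(55.8495² + 23.2516²) ≈ 60.4963 m.

60 m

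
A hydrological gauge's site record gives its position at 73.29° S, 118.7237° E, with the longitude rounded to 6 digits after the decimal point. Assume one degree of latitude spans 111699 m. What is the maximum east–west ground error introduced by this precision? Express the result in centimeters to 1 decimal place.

Rounding to 6 decimal places leaves the longitude within ±5e-07° of the true value.
At latitude 73.29° a degree of longitude spans 111699 m × cos 73.29° = 111699 × 0.2875 ≈ 32116.6 m.
East–west error: 5e-07° × 32116.6 m/° ≈ 0.0160583 m.
That is 0.0160583 m = 1.6058 cm.

1.6 centimeters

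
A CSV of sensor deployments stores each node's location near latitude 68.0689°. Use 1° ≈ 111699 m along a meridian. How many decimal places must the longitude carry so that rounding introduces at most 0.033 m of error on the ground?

At 68.0689° one degree of longitude covers 111699 × cos 68.0689° ≈ 111699 × 0.3735 ≈ 41718.6 m.
N decimal places → at most half a unit in the last place, 0.5 × 10⁻ᴺ° = 41718.6/2 × 10⁻ᴺ m.
Setting 20859.3 × 10⁻ᴺ ≤ 0.033 gives 10ᴺ ≥ 6.321e+05, i.e. N ≥ 5.80.
At 5 places the error can reach 0.209 m, but 6 places keeps it to 0.0209 m.

6 decimal places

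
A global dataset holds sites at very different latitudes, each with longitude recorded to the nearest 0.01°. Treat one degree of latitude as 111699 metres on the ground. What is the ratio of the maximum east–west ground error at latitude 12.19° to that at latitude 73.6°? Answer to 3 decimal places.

3.462

Rounding to 2 decimal places leaves the longitude within ±0.005° of the true value.
At 12.19°: 0.005° × 111699 × cos 12.19° = 0.005 × 111699 × 0.9775 ≈ 545.9 m.
At 73.6°: 0.005° × 111699 × cos 73.6° = 0.005 × 111699 × 0.2823 ≈ 157.69 m.
The ratio reduces to cos 12.19° / cos 73.6° = 0.9775/0.2823 ≈ 3.4620.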